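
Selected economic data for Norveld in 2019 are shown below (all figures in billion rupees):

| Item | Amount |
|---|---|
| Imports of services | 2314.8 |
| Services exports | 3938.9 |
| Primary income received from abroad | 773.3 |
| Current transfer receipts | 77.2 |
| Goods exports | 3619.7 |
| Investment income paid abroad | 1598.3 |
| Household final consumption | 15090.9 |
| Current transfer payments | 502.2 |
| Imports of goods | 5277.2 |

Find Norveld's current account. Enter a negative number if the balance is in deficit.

Goods balance = 3619.7 - 5277.2 = -1657.5
Services balance = 3938.9 - 2314.8 = 1624.1
Trade balance (goods + services) = -1657.5 + 1624.1 = -33.4
Net primary income = 773.3 - 1598.3 = -825.0
Net secondary income = 77.2 - 502.2 = -425.0
Current account = -33.4 + (-825.0) + (-425.0) = -1283.4

-1283.4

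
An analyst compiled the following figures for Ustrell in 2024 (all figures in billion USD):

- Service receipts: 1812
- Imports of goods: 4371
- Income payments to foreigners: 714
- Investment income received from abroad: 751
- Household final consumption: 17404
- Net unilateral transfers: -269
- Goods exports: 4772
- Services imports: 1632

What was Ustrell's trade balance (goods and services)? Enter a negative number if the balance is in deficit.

Goods balance = 4772 - 4371 = 401
Services balance = 1812 - 1632 = 180
Trade balance (goods + services) = 401 + 180 = 581

581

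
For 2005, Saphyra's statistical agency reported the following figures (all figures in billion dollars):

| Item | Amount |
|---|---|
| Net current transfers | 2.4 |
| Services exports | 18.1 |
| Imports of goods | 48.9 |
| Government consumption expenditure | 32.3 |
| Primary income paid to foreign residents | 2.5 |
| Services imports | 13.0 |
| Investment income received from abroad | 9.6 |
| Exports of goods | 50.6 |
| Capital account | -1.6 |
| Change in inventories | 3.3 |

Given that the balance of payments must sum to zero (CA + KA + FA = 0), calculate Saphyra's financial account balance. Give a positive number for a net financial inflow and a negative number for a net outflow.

-14.7

Goods balance = 50.6 - 48.9 = 1.7
Services balance = 18.1 - 13.0 = 5.1
Trade balance (goods + services) = 1.7 + 5.1 = 6.8
Net primary income = 9.6 - 2.5 = 7.1
Net secondary income = 2.4
Current account = 6.8 + 7.1 + 2.4 = 16.3
Financial account = -(16.3 + (-1.6)) = -14.7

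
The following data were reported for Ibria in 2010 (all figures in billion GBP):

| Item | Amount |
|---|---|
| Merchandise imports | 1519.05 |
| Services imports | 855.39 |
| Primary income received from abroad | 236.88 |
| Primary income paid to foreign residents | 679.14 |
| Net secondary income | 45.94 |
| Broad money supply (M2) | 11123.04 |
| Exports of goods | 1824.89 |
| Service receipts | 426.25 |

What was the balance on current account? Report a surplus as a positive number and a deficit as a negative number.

Goods balance = 1824.89 - 1519.05 = 305.84
Services balance = 426.25 - 855.39 = -429.14
Trade balance (goods + services) = 305.84 + (-429.14) = -123.30
Net primary income = 236.88 - 679.14 = -442.26
Net secondary income = 45.94
Current account = -123.30 + (-442.26) + 45.94 = -519.62

-519.62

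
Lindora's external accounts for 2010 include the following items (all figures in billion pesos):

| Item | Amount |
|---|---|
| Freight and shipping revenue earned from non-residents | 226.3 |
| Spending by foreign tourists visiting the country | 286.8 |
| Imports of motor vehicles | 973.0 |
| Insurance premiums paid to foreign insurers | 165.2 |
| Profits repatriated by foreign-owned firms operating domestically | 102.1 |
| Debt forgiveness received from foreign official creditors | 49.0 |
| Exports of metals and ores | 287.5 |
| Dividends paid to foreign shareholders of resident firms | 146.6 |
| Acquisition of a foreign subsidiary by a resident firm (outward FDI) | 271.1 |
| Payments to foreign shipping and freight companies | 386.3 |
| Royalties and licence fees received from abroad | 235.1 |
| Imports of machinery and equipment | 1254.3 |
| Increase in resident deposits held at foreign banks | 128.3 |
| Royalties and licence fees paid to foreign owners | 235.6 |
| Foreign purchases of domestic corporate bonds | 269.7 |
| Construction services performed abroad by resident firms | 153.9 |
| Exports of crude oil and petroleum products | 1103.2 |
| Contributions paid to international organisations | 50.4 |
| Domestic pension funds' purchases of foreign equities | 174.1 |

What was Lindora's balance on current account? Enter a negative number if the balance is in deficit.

Goods: 1103.2 - 973.0 - 1254.3 + 287.5 = -836.6
Services: 153.9 + 235.1 - 386.3 - 165.2 + 286.8 - 235.6 + 226.3 = 115.0
Primary income: -146.6 - 102.1 = -248.7
Secondary income: -50.4
Current account = (-836.6) + 115.0 + (-248.7) + (-50.4) = -1020.7
(Excluded from the current account — capital account: debt forgiveness received from foreign official creditors 49.0; financial account: acquisition of a foreign subsidiary by a resident firm (outward FDI) 271.1, increase in resident deposits held at foreign banks 128.3, foreign purchases of domestic corporate bonds 269.7, domestic pension funds' purchases of foreign equities 174.1.)

-1020.7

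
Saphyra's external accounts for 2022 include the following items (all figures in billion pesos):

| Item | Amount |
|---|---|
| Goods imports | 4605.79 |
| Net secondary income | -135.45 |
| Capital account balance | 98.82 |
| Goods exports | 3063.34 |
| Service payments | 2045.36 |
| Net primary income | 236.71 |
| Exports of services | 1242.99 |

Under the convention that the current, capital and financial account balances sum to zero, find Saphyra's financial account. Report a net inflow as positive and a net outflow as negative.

Goods balance = 3063.34 - 4605.79 = -1542.45
Services balance = 1242.99 - 2045.36 = -802.37
Trade balance (goods + services) = -1542.45 + (-802.37) = -2344.82
Net primary income = 236.71
Net secondary income = -135.45
Current account = -2344.82 + 236.71 + (-135.45) = -2243.56
Financial account = -(-2243.56 + 98.82) = 2144.74

2144.74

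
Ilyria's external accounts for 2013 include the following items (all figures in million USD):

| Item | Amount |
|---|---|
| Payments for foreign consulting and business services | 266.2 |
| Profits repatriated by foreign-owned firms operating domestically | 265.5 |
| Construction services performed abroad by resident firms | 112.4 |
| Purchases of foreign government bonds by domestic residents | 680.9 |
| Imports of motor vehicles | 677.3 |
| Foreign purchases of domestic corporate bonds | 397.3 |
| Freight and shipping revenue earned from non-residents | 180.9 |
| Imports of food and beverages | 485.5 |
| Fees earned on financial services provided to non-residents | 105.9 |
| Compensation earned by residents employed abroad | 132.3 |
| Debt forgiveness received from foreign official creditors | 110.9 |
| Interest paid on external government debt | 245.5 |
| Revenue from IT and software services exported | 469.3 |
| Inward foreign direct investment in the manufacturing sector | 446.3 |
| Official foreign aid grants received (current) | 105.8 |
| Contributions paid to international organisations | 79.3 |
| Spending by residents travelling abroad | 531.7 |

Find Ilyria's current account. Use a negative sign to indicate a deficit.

-1444.4

Goods: -485.5 - 677.3 = -1162.8
Services: 180.9 - 531.7 + 105.9 + 469.3 + 112.4 - 266.2 = 70.6
Primary income: 132.3 - 245.5 - 265.5 = -378.7
Secondary income: 105.8 - 79.3 = 26.5
Current account = (-1162.8) + 70.6 + (-378.7) + 26.5 = -1444.4
(Excluded from the current account — financial account: purchases of foreign government bonds by domestic residents 680.9, foreign purchases of domestic corporate bonds 397.3, inward foreign direct investment in the manufacturing sector 446.3; capital account: debt forgiveness received from foreign official creditors 110.9.)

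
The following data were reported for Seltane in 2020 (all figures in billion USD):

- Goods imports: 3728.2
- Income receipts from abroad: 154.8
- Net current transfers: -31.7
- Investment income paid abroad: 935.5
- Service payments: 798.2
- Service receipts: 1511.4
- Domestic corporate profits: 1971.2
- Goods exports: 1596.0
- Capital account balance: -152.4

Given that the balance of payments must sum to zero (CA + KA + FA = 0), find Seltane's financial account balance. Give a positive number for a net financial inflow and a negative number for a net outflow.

2383.8

Goods balance = 1596.0 - 3728.2 = -2132.2
Services balance = 1511.4 - 798.2 = 713.2
Trade balance (goods + services) = -2132.2 + 713.2 = -1419.0
Net primary income = 154.8 - 935.5 = -780.7
Net secondary income = -31.7
Current account = -1419.0 + (-780.7) + (-31.7) = -2231.4
Financial account = -(-2231.4 + (-152.4)) = 2383.8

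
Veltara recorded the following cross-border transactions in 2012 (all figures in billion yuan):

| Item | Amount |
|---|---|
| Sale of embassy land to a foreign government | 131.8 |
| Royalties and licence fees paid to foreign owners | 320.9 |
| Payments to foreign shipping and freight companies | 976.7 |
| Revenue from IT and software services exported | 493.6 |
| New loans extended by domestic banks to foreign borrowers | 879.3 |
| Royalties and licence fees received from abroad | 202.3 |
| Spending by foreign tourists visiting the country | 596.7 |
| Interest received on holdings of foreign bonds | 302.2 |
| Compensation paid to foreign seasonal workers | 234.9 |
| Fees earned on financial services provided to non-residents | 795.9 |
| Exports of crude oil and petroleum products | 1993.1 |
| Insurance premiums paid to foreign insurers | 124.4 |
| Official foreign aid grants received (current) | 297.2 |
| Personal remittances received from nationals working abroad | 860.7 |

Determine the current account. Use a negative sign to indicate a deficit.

Goods: 1993.1
Services: 596.7 + 493.6 - 124.4 - 976.7 + 795.9 + 202.3 - 320.9 = 666.5
Primary income: 302.2 - 234.9 = 67.3
Secondary income: 297.2 + 860.7 = 1157.9
Current account = 1993.1 + 666.5 + 67.3 + 1157.9 = 3884.8
(Excluded from the current account — capital account: sale of embassy land to a foreign government 131.8; financial account: new loans extended by domestic banks to foreign borrowers 879.3.)

3884.8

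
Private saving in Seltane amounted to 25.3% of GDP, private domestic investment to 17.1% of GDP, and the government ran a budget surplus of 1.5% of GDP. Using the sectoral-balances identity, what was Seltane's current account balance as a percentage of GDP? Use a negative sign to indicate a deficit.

9.7

By the sectoral-balances identity, CA = (S_private - I) + (T - G).
Private balance = 25.3 - 17.1 = 8.2
Government balance (T - G) = 1.5
CA = 8.2 + 1.5 = 9.7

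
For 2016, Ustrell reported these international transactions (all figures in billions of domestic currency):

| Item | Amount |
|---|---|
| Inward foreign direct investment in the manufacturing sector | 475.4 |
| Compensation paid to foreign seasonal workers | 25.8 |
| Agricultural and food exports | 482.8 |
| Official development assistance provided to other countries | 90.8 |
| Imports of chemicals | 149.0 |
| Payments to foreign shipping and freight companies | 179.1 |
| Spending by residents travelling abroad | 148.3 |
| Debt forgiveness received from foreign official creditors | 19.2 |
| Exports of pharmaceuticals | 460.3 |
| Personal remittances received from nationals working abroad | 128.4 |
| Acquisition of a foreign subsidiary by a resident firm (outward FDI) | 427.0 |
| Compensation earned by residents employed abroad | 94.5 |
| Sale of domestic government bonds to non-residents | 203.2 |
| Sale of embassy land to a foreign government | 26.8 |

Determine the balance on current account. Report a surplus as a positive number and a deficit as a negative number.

573.0

Goods: -149.0 + 482.8 + 460.3 = 794.1
Services: -148.3 - 179.1 = -327.4
Primary income: 94.5 - 25.8 = 68.7
Secondary income: 128.4 - 90.8 = 37.6
Current account = 794.1 + (-327.4) + 68.7 + 37.6 = 573.0
(Excluded from the current account — financial account: inward foreign direct investment in the manufacturing sector 475.4, acquisition of a foreign subsidiary by a resident firm (outward FDI) 427.0, sale of domestic government bonds to non-residents 203.2; capital account: debt forgiveness received from foreign official creditors 19.2, sale of embassy land to a foreign government 26.8.)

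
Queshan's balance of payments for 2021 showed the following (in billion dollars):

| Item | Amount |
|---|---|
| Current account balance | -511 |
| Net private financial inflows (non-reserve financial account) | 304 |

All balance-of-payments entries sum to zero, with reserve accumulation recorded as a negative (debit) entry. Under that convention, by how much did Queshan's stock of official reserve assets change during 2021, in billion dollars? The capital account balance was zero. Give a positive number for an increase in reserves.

Official reserve transactions balance = -((-511) + 304) = 207
An accumulation of reserves is recorded as a debit (negative entry), so the change in the stock of reserves is the negative of that balance.
Change in official reserves = -(207) = -207

-207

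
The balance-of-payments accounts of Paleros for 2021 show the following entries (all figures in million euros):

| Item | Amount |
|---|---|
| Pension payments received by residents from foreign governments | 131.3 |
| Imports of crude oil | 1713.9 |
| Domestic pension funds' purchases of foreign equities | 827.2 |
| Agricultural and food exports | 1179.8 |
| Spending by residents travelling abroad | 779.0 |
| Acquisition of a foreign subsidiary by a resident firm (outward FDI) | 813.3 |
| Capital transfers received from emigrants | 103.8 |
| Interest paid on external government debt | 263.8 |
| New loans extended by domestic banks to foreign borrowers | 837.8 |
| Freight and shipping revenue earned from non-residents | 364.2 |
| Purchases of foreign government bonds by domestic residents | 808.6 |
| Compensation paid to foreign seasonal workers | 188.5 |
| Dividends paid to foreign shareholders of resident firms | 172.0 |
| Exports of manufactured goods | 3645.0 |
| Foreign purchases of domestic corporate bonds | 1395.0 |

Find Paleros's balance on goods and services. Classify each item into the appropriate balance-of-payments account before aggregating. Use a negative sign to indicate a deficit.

2696.1

Goods: 1179.8 + 3645.0 - 1713.9 = 3110.9
Services: -779.0 + 364.2 = -414.8
Trade balance = 3110.9 + (-414.8) = 2696.1
(Excluded from the trade balance — secondary income: pension payments received by residents from foreign governments 131.3; financial account: domestic pension funds' purchases of foreign equities 827.2, acquisition of a foreign subsidiary by a resident firm (outward FDI) 813.3, new loans extended by domestic banks to foreign borrowers 837.8, purchases of foreign government bonds by domestic residents 808.6, foreign purchases of domestic corporate bonds 1395.0; capital account: capital transfers received from emigrants 103.8; primary income: interest paid on external government debt 263.8, compensation paid to foreign seasonal workers 188.5, dividends paid to foreign shareholders of resident firms 172.0.)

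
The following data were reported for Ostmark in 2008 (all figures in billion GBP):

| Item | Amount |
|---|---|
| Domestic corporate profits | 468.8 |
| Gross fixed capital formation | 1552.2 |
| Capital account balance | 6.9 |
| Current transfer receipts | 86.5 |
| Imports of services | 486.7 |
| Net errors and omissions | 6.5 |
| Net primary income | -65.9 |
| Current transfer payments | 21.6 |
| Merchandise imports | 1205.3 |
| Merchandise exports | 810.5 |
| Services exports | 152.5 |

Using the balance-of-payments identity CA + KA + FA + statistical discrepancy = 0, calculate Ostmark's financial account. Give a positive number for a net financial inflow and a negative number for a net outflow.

Goods balance = 810.5 - 1205.3 = -394.8
Services balance = 152.5 - 486.7 = -334.2
Trade balance (goods + services) = -394.8 + (-334.2) = -729.0
Net primary income = -65.9
Net secondary income = 86.5 - 21.6 = 64.9
Current account = -729.0 + (-65.9) + 64.9 = -730.0
Financial account = -(-730.0 + 6.9 + 6.5) = 716.6

716.6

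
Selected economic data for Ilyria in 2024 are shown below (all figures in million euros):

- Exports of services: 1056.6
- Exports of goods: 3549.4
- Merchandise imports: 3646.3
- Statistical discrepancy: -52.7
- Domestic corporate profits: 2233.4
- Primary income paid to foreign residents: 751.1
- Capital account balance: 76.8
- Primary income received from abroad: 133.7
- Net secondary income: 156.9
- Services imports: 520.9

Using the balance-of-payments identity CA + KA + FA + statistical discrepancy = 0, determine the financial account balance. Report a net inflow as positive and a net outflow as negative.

Goods balance = 3549.4 - 3646.3 = -96.9
Services balance = 1056.6 - 520.9 = 535.7
Trade balance (goods + services) = -96.9 + 535.7 = 438.8
Net primary income = 133.7 - 751.1 = -617.4
Net secondary income = 156.9
Current account = 438.8 + (-617.4) + 156.9 = -21.7
Financial account = -(-21.7 + 76.8 + (-52.7)) = -2.4

-2.4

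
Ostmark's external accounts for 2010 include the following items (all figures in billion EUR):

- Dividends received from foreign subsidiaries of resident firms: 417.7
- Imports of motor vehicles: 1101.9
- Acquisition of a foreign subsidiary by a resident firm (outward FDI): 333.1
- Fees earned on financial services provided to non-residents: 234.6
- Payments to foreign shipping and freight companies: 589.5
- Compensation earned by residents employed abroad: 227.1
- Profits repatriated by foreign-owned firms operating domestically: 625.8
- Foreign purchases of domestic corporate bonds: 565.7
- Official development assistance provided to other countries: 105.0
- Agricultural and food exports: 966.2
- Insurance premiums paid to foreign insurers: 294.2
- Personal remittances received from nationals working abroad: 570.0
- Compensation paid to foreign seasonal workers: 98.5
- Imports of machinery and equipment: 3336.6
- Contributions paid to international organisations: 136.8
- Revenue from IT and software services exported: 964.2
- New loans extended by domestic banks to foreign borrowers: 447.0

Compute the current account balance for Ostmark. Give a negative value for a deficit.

-2908.5

Goods: 966.2 - 3336.6 - 1101.9 = -3472.3
Services: 234.6 - 294.2 - 589.5 + 964.2 = 315.1
Primary income: -625.8 - 98.5 + 227.1 + 417.7 = -79.5
Secondary income: 570.0 - 105.0 - 136.8 = 328.2
Current account = (-3472.3) + 315.1 + (-79.5) + 328.2 = -2908.5
(Excluded from the current account — financial account: acquisition of a foreign subsidiary by a resident firm (outward FDI) 333.1, foreign purchases of domestic corporate bonds 565.7, new loans extended by domestic banks to foreign borrowers 447.0.)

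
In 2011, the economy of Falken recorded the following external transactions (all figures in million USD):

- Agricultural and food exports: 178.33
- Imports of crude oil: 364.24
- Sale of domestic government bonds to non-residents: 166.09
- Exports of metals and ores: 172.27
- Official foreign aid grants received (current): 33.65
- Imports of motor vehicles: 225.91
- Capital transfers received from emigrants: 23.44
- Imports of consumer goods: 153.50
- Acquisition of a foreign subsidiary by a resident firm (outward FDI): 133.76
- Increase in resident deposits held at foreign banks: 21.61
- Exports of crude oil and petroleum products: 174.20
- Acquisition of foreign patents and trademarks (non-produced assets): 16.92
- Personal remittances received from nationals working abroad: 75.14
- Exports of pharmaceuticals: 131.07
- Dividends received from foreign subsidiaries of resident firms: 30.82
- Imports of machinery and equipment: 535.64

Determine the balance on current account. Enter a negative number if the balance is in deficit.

Goods: -535.64 + 172.27 + 131.07 - 153.50 - 364.24 - 225.91 + 174.20 + 178.33 = -623.42
Primary income: 30.82
Secondary income: 33.65 + 75.14 = 108.79
Current account = (-623.42) + 30.82 + 108.79 = -483.81
(Excluded from the current account — financial account: sale of domestic government bonds to non-residents 166.09, acquisition of a foreign subsidiary by a resident firm (outward FDI) 133.76, increase in resident deposits held at foreign banks 21.61; capital account: capital transfers received from emigrants 23.44, acquisition of foreign patents and trademarks (non-produced assets) 16.92.)

-483.81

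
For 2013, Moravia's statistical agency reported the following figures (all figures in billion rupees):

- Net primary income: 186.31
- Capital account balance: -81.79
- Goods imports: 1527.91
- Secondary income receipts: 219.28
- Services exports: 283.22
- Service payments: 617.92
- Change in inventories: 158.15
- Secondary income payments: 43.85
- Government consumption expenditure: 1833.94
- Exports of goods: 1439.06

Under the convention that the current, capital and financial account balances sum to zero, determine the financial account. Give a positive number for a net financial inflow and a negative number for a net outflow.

143.60

Goods balance = 1439.06 - 1527.91 = -88.85
Services balance = 283.22 - 617.92 = -334.70
Trade balance (goods + services) = -88.85 + (-334.70) = -423.55
Net primary income = 186.31
Net secondary income = 219.28 - 43.85 = 175.43
Current account = -423.55 + 186.31 + 175.43 = -61.81
Financial account = -(-61.81 + (-81.79)) = 143.60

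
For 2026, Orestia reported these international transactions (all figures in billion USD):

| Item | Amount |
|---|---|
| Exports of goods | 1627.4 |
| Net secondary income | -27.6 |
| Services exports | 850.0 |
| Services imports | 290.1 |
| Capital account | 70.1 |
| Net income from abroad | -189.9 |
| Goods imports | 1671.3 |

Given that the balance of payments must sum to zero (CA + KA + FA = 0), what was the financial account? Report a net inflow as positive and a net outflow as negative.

-368.6

Goods balance = 1627.4 - 1671.3 = -43.9
Services balance = 850.0 - 290.1 = 559.9
Trade balance (goods + services) = -43.9 + 559.9 = 516.0
Net primary income = -189.9
Net secondary income = -27.6
Current account = 516.0 + (-189.9) + (-27.6) = 298.5
Financial account = -(298.5 + 70.1) = -368.6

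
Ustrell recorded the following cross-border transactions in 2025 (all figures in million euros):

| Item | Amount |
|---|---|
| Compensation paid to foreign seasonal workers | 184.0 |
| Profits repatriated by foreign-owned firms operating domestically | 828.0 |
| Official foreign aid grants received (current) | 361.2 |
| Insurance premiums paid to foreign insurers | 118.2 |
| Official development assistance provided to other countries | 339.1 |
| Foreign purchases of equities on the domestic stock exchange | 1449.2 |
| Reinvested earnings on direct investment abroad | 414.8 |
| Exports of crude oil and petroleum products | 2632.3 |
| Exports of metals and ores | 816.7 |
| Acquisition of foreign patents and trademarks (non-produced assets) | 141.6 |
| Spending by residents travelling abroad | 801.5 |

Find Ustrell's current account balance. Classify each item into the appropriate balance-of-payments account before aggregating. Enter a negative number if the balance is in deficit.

Goods: 816.7 + 2632.3 = 3449.0
Services: -801.5 - 118.2 = -919.7
Primary income: 414.8 - 828.0 - 184.0 = -597.2
Secondary income: 361.2 - 339.1 = 22.1
Current account = 3449.0 + (-919.7) + (-597.2) + 22.1 = 1954.2
(Excluded from the current account — financial account: foreign purchases of equities on the domestic stock exchange 1449.2; capital account: acquisition of foreign patents and trademarks (non-produced assets) 141.6.)

1954.2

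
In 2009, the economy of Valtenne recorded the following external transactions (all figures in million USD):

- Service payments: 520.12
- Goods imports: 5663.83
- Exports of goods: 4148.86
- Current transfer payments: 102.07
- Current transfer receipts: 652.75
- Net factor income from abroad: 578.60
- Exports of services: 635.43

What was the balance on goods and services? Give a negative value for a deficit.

-1399.66

Goods balance = 4148.86 - 5663.83 = -1514.97
Services balance = 635.43 - 520.12 = 115.31
Trade balance (goods + services) = -1514.97 + 115.31 = -1399.66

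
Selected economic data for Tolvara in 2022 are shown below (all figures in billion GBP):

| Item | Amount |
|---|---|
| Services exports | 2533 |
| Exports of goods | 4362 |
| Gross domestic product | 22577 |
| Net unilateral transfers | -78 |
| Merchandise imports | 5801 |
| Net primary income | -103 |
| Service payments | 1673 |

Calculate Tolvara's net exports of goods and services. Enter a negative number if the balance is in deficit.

Goods balance = 4362 - 5801 = -1439
Services balance = 2533 - 1673 = 860
Trade balance (goods + services) = -1439 + 860 = -579

-579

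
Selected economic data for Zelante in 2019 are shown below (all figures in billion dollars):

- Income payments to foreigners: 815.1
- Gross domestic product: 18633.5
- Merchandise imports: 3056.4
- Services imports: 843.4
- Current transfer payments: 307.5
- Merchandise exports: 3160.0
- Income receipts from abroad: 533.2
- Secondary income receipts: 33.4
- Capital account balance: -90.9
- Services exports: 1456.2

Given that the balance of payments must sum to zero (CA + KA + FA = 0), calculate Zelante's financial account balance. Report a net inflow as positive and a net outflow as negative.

Goods balance = 3160.0 - 3056.4 = 103.6
Services balance = 1456.2 - 843.4 = 612.8
Trade balance (goods + services) = 103.6 + 612.8 = 716.4
Net primary income = 533.2 - 815.1 = -281.9
Net secondary income = 33.4 - 307.5 = -274.1
Current account = 716.4 + (-281.9) + (-274.1) = 160.4
Financial account = -(160.4 + (-90.9)) = -69.5

-69.5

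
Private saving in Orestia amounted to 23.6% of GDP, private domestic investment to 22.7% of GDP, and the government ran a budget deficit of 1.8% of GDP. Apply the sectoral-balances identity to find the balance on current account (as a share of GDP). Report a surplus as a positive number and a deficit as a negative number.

By the sectoral-balances identity, CA = (S_private - I) + (T - G).
Private balance = 23.6 - 22.7 = 0.9
Government balance (T - G) = -1.8
CA = 0.9 + (-1.8) = -0.9

-0.9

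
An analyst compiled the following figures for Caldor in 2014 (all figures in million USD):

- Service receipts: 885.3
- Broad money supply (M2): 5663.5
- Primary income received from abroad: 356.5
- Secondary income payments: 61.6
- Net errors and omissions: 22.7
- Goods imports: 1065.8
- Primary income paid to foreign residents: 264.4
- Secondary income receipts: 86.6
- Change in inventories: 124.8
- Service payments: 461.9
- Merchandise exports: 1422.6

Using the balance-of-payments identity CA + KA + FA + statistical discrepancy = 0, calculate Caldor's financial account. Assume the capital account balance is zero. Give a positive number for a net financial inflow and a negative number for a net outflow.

Goods balance = 1422.6 - 1065.8 = 356.8
Services balance = 885.3 - 461.9 = 423.4
Trade balance (goods + services) = 356.8 + 423.4 = 780.2
Net primary income = 356.5 - 264.4 = 92.1
Net secondary income = 86.6 - 61.6 = 25.0
Current account = 780.2 + 92.1 + 25.0 = 897.3
Financial account = -(897.3 + 22.7) = -920.0

-920.0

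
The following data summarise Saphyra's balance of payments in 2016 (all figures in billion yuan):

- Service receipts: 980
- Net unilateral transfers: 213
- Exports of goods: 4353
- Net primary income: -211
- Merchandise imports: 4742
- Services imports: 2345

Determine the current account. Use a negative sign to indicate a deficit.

-1752

Goods balance = 4353 - 4742 = -389
Services balance = 980 - 2345 = -1365
Trade balance (goods + services) = -389 + (-1365) = -1754
Net primary income = -211
Net secondary income = 213
Current account = -1754 + (-211) + 213 = -1752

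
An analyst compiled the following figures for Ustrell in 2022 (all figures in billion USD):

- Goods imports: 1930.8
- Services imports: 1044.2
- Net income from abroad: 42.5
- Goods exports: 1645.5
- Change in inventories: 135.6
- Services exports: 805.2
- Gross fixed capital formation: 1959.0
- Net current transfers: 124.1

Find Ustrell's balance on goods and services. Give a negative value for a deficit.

Goods balance = 1645.5 - 1930.8 = -285.3
Services balance = 805.2 - 1044.2 = -239.0
Trade balance (goods + services) = -285.3 + (-239.0) = -524.3

-524.3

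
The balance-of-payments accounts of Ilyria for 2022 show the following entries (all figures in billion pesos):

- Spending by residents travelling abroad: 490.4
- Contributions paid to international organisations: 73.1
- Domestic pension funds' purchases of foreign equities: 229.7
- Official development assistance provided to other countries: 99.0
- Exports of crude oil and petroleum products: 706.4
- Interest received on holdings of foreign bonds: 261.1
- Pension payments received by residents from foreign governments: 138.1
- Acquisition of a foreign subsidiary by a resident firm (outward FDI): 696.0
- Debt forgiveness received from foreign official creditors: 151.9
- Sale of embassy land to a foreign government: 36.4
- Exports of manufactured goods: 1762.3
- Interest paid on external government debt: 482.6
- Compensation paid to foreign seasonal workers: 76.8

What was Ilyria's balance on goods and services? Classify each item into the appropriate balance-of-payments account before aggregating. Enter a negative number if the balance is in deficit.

1978.3

Goods: 1762.3 + 706.4 = 2468.7
Services: -490.4
Trade balance = 2468.7 + (-490.4) = 1978.3
(Excluded from the trade balance — secondary income: contributions paid to international organisations 73.1, official development assistance provided to other countries 99.0, pension payments received by residents from foreign governments 138.1; financial account: domestic pension funds' purchases of foreign equities 229.7, acquisition of a foreign subsidiary by a resident firm (outward FDI) 696.0; primary income: interest received on holdings of foreign bonds 261.1, interest paid on external government debt 482.6, compensation paid to foreign seasonal workers 76.8; capital account: debt forgiveness received from foreign official creditors 151.9, sale of embassy land to a foreign government 36.4.)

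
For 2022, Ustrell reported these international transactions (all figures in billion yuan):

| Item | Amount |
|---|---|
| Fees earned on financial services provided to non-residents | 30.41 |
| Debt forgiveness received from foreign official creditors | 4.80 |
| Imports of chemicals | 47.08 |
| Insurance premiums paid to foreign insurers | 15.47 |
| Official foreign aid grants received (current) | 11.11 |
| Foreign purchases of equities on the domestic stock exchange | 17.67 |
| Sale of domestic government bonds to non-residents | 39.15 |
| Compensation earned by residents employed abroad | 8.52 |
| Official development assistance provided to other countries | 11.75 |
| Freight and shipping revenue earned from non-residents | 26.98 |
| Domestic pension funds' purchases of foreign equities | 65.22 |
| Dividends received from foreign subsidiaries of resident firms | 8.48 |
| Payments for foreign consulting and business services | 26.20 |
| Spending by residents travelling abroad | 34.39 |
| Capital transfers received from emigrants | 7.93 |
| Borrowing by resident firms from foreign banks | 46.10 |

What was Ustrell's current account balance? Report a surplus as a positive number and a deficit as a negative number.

-49.39

Goods: -47.08
Services: 26.98 + 30.41 - 34.39 - 26.20 - 15.47 = -18.67
Primary income: 8.48 + 8.52 = 17.00
Secondary income: -11.75 + 11.11 = -0.64
Current account = (-47.08) + (-18.67) + 17.00 + (-0.64) = -49.39
(Excluded from the current account — capital account: debt forgiveness received from foreign official creditors 4.80, capital transfers received from emigrants 7.93; financial account: foreign purchases of equities on the domestic stock exchange 17.67, sale of domestic government bonds to non-residents 39.15, domestic pension funds' purchases of foreign equities 65.22, borrowing by resident firms from foreign banks 46.10.)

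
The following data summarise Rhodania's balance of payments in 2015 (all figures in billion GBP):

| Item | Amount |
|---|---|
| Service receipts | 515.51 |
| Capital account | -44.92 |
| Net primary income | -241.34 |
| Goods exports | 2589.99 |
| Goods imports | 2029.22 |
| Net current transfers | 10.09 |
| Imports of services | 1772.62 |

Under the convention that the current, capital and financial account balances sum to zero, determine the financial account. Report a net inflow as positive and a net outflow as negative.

Goods balance = 2589.99 - 2029.22 = 560.77
Services balance = 515.51 - 1772.62 = -1257.11
Trade balance (goods + services) = 560.77 + (-1257.11) = -696.34
Net primary income = -241.34
Net secondary income = 10.09
Current account = -696.34 + (-241.34) + 10.09 = -927.59
Financial account = -(-927.59 + (-44.92)) = 972.51

972.51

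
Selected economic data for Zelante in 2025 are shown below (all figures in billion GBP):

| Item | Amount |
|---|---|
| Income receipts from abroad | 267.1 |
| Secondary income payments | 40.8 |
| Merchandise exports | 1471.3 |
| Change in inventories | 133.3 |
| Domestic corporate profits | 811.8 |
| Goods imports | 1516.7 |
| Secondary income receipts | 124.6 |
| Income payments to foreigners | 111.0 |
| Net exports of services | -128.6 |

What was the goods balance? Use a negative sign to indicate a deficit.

Goods balance = 1471.3 - 1516.7 = -45.4

-45.4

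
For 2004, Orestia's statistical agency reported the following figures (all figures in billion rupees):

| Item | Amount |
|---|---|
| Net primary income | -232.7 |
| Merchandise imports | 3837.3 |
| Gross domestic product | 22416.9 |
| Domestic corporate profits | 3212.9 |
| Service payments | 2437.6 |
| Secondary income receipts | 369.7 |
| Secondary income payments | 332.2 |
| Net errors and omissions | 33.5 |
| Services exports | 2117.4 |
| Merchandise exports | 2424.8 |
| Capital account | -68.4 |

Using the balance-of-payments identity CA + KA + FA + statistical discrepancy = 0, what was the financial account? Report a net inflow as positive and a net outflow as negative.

1962.8

Goods balance = 2424.8 - 3837.3 = -1412.5
Services balance = 2117.4 - 2437.6 = -320.2
Trade balance (goods + services) = -1412.5 + (-320.2) = -1732.7
Net primary income = -232.7
Net secondary income = 369.7 - 332.2 = 37.5
Current account = -1732.7 + (-232.7) + 37.5 = -1927.9
Financial account = -(-1927.9 + (-68.4) + 33.5) = 1962.8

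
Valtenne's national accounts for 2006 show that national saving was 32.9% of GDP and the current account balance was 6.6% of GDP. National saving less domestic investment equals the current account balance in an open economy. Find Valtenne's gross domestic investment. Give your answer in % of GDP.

26.3

I = S - CA = 32.9 - 6.6 = 26.3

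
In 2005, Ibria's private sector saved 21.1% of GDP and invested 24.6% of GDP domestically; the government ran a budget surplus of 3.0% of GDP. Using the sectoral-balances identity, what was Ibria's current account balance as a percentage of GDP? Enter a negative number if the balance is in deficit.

-0.5

By the sectoral-balances identity, CA = (S_private - I) + (T - G).
Private balance = 21.1 - 24.6 = -3.5
Government balance (T - G) = 3.0
CA = -3.5 + 3.0 = -0.5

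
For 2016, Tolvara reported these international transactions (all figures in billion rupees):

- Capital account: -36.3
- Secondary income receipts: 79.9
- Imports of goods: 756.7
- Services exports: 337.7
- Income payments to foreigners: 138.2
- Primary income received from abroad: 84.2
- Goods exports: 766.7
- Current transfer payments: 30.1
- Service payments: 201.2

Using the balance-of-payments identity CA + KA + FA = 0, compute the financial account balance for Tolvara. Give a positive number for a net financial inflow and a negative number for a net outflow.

-106.0

Goods balance = 766.7 - 756.7 = 10.0
Services balance = 337.7 - 201.2 = 136.5
Trade balance (goods + services) = 10.0 + 136.5 = 146.5
Net primary income = 84.2 - 138.2 = -54.0
Net secondary income = 79.9 - 30.1 = 49.8
Current account = 146.5 + (-54.0) + 49.8 = 142.3
Financial account = -(142.3 + (-36.3)) = -106.0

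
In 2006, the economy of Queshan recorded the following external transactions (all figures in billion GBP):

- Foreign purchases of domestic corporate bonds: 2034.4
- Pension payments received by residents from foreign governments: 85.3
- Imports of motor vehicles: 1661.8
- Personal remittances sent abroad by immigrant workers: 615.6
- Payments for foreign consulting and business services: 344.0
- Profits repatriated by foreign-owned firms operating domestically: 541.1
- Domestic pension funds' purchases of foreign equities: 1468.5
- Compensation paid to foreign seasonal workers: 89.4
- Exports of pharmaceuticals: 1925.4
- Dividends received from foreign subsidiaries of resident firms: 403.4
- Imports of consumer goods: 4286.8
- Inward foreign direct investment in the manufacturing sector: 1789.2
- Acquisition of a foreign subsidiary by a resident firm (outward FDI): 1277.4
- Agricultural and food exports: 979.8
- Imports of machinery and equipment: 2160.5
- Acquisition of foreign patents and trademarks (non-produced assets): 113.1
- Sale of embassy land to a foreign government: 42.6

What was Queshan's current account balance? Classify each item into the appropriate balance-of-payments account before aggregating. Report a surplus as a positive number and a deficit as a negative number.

Goods: -2160.5 - 4286.8 - 1661.8 + 979.8 + 1925.4 = -5203.9
Services: -344.0
Primary income: -89.4 + 403.4 - 541.1 = -227.1
Secondary income: 85.3 - 615.6 = -530.3
Current account = (-5203.9) + (-344.0) + (-227.1) + (-530.3) = -6305.3
(Excluded from the current account — financial account: foreign purchases of domestic corporate bonds 2034.4, domestic pension funds' purchases of foreign equities 1468.5, inward foreign direct investment in the manufacturing sector 1789.2, acquisition of a foreign subsidiary by a resident firm (outward FDI) 1277.4; capital account: acquisition of foreign patents and trademarks (non-produced assets) 113.1, sale of embassy land to a foreign government 42.6.)

-6305.3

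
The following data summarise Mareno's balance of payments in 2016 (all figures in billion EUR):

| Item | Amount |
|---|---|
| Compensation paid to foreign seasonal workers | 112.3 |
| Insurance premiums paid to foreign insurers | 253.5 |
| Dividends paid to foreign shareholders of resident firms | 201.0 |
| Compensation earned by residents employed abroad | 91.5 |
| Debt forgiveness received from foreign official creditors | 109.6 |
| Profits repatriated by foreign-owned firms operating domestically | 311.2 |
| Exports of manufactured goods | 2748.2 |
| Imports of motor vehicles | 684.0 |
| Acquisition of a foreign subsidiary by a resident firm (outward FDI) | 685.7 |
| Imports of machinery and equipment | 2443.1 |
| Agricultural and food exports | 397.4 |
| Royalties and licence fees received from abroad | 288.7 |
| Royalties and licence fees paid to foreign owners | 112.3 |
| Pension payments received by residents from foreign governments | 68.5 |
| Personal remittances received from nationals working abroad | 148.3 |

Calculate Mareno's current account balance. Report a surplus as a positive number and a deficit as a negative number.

-374.8

Goods: -2443.1 + 397.4 - 684.0 + 2748.2 = 18.5
Services: -253.5 + 288.7 - 112.3 = -77.1
Primary income: -201.0 - 112.3 + 91.5 - 311.2 = -533.0
Secondary income: 148.3 + 68.5 = 216.8
Current account = 18.5 + (-77.1) + (-533.0) + 216.8 = -374.8
(Excluded from the current account — capital account: debt forgiveness received from foreign official creditors 109.6; financial account: acquisition of a foreign subsidiary by a resident firm (outward FDI) 685.7.)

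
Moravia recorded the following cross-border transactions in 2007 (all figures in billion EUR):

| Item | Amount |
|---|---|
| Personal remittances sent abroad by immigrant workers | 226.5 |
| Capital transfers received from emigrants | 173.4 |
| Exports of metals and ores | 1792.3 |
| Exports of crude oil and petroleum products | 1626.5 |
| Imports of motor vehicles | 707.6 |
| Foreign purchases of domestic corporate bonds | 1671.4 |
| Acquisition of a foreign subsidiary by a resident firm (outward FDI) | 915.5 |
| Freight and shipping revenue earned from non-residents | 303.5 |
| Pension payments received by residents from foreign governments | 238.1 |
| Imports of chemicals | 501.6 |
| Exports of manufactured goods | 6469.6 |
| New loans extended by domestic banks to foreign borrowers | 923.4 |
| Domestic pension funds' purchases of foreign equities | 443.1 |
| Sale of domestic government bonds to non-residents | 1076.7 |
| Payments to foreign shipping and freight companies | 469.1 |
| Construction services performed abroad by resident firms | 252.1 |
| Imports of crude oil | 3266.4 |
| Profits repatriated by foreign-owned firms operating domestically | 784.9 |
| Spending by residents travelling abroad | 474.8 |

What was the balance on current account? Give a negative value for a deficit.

Goods: 1626.5 + 1792.3 - 3266.4 - 707.6 + 6469.6 - 501.6 = 5412.8
Services: 252.1 + 303.5 - 469.1 - 474.8 = -388.3
Primary income: -784.9
Secondary income: -226.5 + 238.1 = 11.6
Current account = 5412.8 + (-388.3) + (-784.9) + 11.6 = 4251.2
(Excluded from the current account — capital account: capital transfers received from emigrants 173.4; financial account: foreign purchases of domestic corporate bonds 1671.4, acquisition of a foreign subsidiary by a resident firm (outward FDI) 915.5, new loans extended by domestic banks to foreign borrowers 923.4, domestic pension funds' purchases of foreign equities 443.1, sale of domestic government bonds to non-residents 1076.7.)

4251.2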